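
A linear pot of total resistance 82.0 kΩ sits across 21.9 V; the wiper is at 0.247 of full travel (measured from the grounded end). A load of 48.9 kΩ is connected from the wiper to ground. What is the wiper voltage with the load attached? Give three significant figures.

The wiper splits the pot into (1−α)R = 61.75 kΩ above and αR = 20.25 kΩ below.
Lower section ‖ load = 14.32 kΩ.
V_wiper = 21.9 × 14.32/(61.75 + 14.32) = 4.12 V.

V ≈ 4.12 V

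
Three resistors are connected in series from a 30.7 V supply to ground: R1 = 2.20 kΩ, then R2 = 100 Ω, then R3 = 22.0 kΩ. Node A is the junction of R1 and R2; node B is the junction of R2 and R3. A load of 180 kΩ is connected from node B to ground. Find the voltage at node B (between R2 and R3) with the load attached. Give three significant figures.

At node B, R3 is in parallel with the load: R3‖R_L = 19600 Ω.
Below node A the resistance is R2 + (R3‖R_L) = 19700 Ω, so V_A = 30.7 × 19700/21900 = 27.62 V.
Then V_B = V_A × (R3‖R_L)/(R2 + R3‖R_L) = 27.62 × 19600/19700 = 27.5 V.

V ≈ 27.5 V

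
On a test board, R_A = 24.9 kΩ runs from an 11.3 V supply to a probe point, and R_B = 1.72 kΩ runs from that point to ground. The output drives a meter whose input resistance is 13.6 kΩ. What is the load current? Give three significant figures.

I_L ≈ 0.0480 mA

R_B‖R_L = 1.527 kΩ; V_out = 11.3 × 1.527/26.43 = 0.6529 V.
I_L = V_out / R_L = 0.6529 / 13.6 kΩ = 0.0480 mA.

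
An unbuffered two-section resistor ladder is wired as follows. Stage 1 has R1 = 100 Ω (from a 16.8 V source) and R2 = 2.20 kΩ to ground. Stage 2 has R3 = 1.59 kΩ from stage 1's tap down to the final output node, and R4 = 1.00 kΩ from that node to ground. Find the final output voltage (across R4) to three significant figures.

V_out ≈ 5.98 V

Stage 2 presents R3+R4 = 2590 Ω as a load on stage 1's tap.
Stage 1's lower leg becomes R2‖(R3+R4) = 1190 Ω, so V_mid = 16.8 × 1190/1290 = 15.50 V.
Stage 2 is itself unloaded: V_out = V_mid × R4/(R3+R4) = 15.50 × 1000/2590 = 5.98 V.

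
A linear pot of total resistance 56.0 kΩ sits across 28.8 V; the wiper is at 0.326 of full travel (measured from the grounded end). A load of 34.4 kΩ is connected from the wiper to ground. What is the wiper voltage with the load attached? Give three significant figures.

The wiper splits the pot into (1−α)R = 37.74 kΩ above and αR = 18.26 kΩ below.
Lower section ‖ load = 11.93 kΩ.
V_wiper = 28.8 × 11.93/(37.74 + 11.93) = 6.92 V.

V ≈ 6.92 V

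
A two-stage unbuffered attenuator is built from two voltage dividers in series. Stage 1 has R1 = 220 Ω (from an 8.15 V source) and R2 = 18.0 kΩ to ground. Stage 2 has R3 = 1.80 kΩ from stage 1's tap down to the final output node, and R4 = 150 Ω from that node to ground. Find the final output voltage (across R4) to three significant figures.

Stage 2 presents R3+R4 = 1950 Ω as a load on stage 1's tap.
Stage 1's lower leg becomes R2‖(R3+R4) = 1759 Ω, so V_mid = 8.15 × 1759/1979 = 7.244 V.
Stage 2 is itself unloaded: V_out = V_mid × R4/(R3+R4) = 7.244 × 150/1950 = 0.557 V.

V_out ≈ 0.557 V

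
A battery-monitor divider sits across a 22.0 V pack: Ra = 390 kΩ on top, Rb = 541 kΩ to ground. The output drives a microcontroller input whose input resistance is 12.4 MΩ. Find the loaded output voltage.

V_out ≈ 12.6 V

The load sits in parallel with Rb: Rb‖R_L = (541 × 12400) / (541 + 12400) = 518.4 kΩ.
V_out = 22.0 × 518.4 / (390 + 518.4) = 22.0 × 518.4/908.4 = 12.6 V.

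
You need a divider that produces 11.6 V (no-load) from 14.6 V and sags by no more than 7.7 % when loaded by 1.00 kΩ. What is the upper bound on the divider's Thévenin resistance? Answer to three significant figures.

Loading drop = R_th/(R_th + R_L) ≤ 0.0770, so R_th ≤ R_L · ε/(1−ε) = 1.00 kΩ × 0.0770/0.9230 = 83.4 Ω.
(Any R1, R2 with R2/(R1+R2) = 0.795 and R1‖R2 ≤ 83.4 Ω will meet the spec.)

R_th ≤ 83.4 Ω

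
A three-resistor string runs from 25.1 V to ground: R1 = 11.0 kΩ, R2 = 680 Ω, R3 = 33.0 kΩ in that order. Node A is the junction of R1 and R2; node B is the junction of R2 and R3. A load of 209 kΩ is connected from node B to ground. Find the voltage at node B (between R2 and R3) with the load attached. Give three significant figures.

V ≈ 17.8 V

At node B, R3 is in parallel with the load: R3‖R_L = 28500 Ω.
Below node A the resistance is R2 + (R3‖R_L) = 29180 Ω, so V_A = 25.1 × 29180/40180 = 18.23 V.
Then V_B = V_A × (R3‖R_L)/(R2 + R3‖R_L) = 18.23 × 28500/29180 = 17.8 V.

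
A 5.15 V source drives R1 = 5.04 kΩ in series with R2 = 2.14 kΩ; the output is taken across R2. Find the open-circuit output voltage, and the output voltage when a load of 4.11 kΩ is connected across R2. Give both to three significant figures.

Open-circuit: V = 5.15 × 2.14/(5.04 + 2.14) = 1.53 V.
With the load, R2 becomes R2‖R_L = 1.407 kΩ, so V = 5.15 × 1.407/6.447 = 1.12 V.

Unloaded: 1.53 V; loaded: 1.12 V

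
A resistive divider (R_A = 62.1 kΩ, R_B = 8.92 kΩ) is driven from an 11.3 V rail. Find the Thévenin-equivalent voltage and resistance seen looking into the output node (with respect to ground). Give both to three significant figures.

V_th is the open-circuit tap voltage: 11.3 × 8.92/(62.1 + 8.92) = 1.42 V.
With the supply zeroed, R_A and R_B appear in parallel from the tap: R_th = R_A‖R_B = (62.1 × 8.92)/71.02 = 7.80 kΩ.

V_th = 1.42 V, R_th = 7.80 kΩ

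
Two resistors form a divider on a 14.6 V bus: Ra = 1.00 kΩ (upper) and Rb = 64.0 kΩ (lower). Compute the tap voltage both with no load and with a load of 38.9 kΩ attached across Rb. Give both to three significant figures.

Unloaded: 14.4 V; loaded: 14.0 V

Open-circuit: V = 14.6 × 64.0/(1.00 + 64.0) = 14.4 V.
With the load, Rb becomes Rb‖R_L = 24.19 kΩ, so V = 14.6 × 24.19/25.19 = 14.0 V.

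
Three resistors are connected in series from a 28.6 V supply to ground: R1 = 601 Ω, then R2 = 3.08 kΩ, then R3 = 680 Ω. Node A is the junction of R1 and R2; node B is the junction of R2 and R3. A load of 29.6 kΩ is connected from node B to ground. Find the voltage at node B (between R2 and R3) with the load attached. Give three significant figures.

At node B, R3 is in parallel with the load: R3‖R_L = 664.7 Ω.
Below node A the resistance is R2 + (R3‖R_L) = 3745 Ω, so V_A = 28.6 × 3745/4346 = 24.64 V.
Then V_B = V_A × (R3‖R_L)/(R2 + R3‖R_L) = 24.64 × 664.7/3745 = 4.37 V.

V ≈ 4.37 V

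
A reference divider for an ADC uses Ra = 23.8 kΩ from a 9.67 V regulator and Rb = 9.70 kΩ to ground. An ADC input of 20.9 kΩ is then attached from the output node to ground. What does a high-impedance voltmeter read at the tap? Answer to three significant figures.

The load sits in parallel with Rb: Rb‖R_L = (9.70 × 20.9) / (9.70 + 20.9) = 6.625 kΩ.
V_out = 9.67 × 6.625 / (23.8 + 6.625) = 9.67 × 6.625/30.43 = 2.11 V.

V_out ≈ 2.11 V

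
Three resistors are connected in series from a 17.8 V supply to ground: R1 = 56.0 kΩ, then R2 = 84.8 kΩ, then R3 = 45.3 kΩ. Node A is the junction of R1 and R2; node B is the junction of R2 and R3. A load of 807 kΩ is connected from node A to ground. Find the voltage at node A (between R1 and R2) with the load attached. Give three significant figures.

V ≈ 11.9 V

Below node A the series string R2+R3 = 130.1 kΩ sits in parallel with the 807 kΩ load: 112.0 kΩ.
V_A = 17.8 × 112.0/(56.0 + 112.0) = 11.9 V.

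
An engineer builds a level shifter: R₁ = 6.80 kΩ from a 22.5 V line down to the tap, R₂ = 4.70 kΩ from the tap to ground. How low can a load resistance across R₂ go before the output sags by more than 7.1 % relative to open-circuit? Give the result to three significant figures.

R_L(min) ≈ 36.4 kΩ

Output resistance R_th = R₁‖R₂ = (6.80 × 4.70)/11.50 = 2.779 kΩ.
The fractional drop is R_th/(R_th + R_L); requiring this ≤ 0.0710 gives R_L ≥ R_th(1/0.0710 − 1) = 2.779 × 13.08 = 36.4 kΩ.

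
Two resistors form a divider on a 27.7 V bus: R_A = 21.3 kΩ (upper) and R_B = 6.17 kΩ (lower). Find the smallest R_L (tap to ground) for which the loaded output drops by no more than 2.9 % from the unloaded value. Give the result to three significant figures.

R_L(min) ≈ 160 kΩ

Output resistance R_th = R_A‖R_B = (21.3 × 6.17)/27.47 = 4.784 kΩ.
The fractional drop is R_th/(R_th + R_L); requiring this ≤ 0.0290 gives R_L ≥ R_th(1/0.0290 − 1) = 4.784 × 33.48 = 160 kΩ.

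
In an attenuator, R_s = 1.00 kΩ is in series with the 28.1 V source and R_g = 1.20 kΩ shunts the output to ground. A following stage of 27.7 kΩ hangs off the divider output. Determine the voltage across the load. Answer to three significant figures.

V_out ≈ 15.0 V

The load sits in parallel with R_g: R_g‖R_L = (1.20 × 27.7) / (1.20 + 27.7) = 1.150 kΩ.
V_out = 28.1 × 1.150 / (1.00 + 1.150) = 28.1 × 1.150/2.150 = 15.0 V.
(Unloaded it would have been 15.3 V.)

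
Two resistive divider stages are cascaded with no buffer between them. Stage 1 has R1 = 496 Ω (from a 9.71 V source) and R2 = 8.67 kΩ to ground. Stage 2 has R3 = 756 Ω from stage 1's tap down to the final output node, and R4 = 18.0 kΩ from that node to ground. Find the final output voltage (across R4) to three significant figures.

Stage 2 presents R3+R4 = 18760 Ω as a load on stage 1's tap.
Stage 1's lower leg becomes R2‖(R3+R4) = 5929 Ω, so V_mid = 9.71 × 5929/6425 = 8.960 V.
Stage 2 is itself unloaded: V_out = V_mid × R4/(R3+R4) = 8.960 × 18000/18760 = 8.60 V.

V_out ≈ 8.60 V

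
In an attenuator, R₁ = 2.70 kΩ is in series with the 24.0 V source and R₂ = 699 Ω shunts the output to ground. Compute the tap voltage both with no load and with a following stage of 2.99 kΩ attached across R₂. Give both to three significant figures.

Unloaded: 4.94 V; loaded: 4.16 V

Open-circuit: V = 24.0 × 699/(2700 + 699) = 4.94 V.
With the load, R₂ becomes R₂‖R_L = 566.6 Ω, so V = 24.0 × 566.6/3267 = 4.16 V.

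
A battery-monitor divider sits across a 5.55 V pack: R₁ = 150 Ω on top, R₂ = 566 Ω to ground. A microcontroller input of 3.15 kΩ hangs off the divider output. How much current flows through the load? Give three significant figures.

I_L ≈ 1.34 mA

R₂‖R_L = 479.8 Ω; V_out = 5.55 × 479.8/629.8 = 4.228 V.
I_L = V_out / R_L = 4.228 / 3.15 kΩ = 1.34 mA.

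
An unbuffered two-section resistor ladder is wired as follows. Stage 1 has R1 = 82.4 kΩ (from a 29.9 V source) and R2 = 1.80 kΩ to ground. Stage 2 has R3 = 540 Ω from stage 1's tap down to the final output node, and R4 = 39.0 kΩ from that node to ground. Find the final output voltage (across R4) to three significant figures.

Stage 2 presents R3+R4 = 39540 Ω as a load on stage 1's tap.
Stage 1's lower leg becomes R2‖(R3+R4) = 1722 Ω, so V_mid = 29.9 × 1722/84120 = 0.6119 V.
Stage 2 is itself unloaded: V_out = V_mid × R4/(R3+R4) = 0.6119 × 39000/39540 = 0.604 V.

V_out ≈ 0.604 V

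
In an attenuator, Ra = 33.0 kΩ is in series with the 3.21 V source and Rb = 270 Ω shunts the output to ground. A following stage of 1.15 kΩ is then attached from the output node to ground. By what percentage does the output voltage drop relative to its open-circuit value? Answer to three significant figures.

Unloaded V = 3.21 × 270/33270 = 0.02605 V.
Loaded: Rb‖R_L = 218.7 Ω, giving V = 3.21 × 218.7/33220 = 0.02113 V.
Drop = (0.02605 − 0.02113) / 0.02605 = 18.9 %.

18.9 %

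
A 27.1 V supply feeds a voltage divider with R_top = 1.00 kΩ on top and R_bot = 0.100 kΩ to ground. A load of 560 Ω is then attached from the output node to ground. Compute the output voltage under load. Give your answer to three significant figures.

V_out ≈ 2.12 V

The load sits in parallel with R_bot: R_bot‖R_L = (100 × 560) / (100 + 560) = 84.85 Ω.
V_out = 27.1 × 84.85 / (1000 + 84.85) = 27.1 × 84.85/1085 = 2.12 V.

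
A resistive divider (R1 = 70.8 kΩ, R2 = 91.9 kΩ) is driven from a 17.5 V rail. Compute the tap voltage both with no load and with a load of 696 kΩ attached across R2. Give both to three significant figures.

Open-circuit: V = 17.5 × 91.9/(70.8 + 91.9) = 9.88 V.
With the load, R2 becomes R2‖R_L = 81.18 kΩ, so V = 17.5 × 81.18/152.0 = 9.35 V.

Unloaded: 9.88 V; loaded: 9.35 V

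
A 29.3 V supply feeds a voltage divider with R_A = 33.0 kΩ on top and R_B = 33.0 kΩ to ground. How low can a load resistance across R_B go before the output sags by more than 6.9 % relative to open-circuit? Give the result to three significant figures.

Output resistance R_th = R_A‖R_B = (33.0 × 33.0)/66.00 = 16.50 kΩ.
The fractional drop is R_th/(R_th + R_L); requiring this ≤ 0.0690 gives R_L ≥ R_th(1/0.0690 − 1) = 16.50 × 13.49 = 223 kΩ.

R_L(min) ≈ 223 kΩ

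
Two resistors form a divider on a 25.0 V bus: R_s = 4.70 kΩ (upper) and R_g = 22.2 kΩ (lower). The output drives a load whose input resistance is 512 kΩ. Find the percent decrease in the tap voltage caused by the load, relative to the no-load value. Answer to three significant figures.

0.752 %

The divider's output (Thévenin) resistance is R_s‖R_g = 3.879 kΩ.
Fractional drop under load = R_th/(R_th + R_L) = 3.879 / (3.879 + 512) = 0.007519.
So the output falls by 0.752 %.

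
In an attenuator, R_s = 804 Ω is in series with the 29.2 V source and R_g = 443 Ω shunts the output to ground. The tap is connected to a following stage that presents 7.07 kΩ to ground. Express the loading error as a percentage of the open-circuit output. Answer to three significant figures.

The divider's output (Thévenin) resistance is R_s‖R_g = 285.6 Ω.
Fractional drop under load = R_th/(R_th + R_L) = 285.6 / (285.6 + 7070) = 0.03883.
So the output falls by 3.88 %.

3.88 %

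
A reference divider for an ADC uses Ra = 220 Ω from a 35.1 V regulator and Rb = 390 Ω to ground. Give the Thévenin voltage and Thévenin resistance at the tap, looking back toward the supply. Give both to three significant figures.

V_th = 22.4 V, R_th = 141 Ω

V_th is the open-circuit tap voltage: 35.1 × 390/(220 + 390) = 22.4 V.
With the supply zeroed, Ra and Rb appear in parallel from the tap: R_th = Ra‖Rb = (220 × 390)/610.0 = 141 Ω.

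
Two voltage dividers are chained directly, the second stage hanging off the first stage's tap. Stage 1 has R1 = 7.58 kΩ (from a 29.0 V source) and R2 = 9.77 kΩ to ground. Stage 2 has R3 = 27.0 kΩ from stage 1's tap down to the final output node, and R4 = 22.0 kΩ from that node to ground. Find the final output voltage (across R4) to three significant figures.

Stage 2 presents R3+R4 = 49.00 kΩ as a load on stage 1's tap.
Stage 1's lower leg becomes R2‖(R3+R4) = 8.146 kΩ, so V_mid = 29.0 × 8.146/15.73 = 15.02 V.
Stage 2 is itself unloaded: V_out = V_mid × R4/(R3+R4) = 15.02 × 22.0/49.00 = 6.74 V.

V_out ≈ 6.74 V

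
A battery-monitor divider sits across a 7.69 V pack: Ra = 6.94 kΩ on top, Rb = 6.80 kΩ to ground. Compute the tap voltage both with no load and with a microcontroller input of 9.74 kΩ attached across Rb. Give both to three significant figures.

Open-circuit: V = 7.69 × 6.80/(6.94 + 6.80) = 3.81 V.
With the load, Rb becomes Rb‖R_L = 4.004 kΩ, so V = 7.69 × 4.004/10.94 = 2.81 V.

Unloaded: 3.81 V; loaded: 2.81 V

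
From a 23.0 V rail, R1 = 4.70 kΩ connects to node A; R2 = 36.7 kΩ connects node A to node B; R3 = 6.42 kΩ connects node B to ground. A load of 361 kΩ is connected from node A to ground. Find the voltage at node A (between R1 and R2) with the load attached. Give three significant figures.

Below node A the series string R2+R3 = 43.12 kΩ sits in parallel with the 361 kΩ load: 38.52 kΩ.
V_A = 23.0 × 38.52/(4.70 + 38.52) = 20.5 V.

V ≈ 20.5 V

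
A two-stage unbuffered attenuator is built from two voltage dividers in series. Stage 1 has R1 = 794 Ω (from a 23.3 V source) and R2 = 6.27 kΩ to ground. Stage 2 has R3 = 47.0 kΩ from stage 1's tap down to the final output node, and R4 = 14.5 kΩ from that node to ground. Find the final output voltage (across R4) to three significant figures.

V_out ≈ 4.82 V

Stage 2 presents R3+R4 = 61500 Ω as a load on stage 1's tap.
Stage 1's lower leg becomes R2‖(R3+R4) = 5690 Ω, so V_mid = 23.3 × 5690/6484 = 20.45 V.
Stage 2 is itself unloaded: V_out = V_mid × R4/(R3+R4) = 20.45 × 14500/61500 = 4.82 V.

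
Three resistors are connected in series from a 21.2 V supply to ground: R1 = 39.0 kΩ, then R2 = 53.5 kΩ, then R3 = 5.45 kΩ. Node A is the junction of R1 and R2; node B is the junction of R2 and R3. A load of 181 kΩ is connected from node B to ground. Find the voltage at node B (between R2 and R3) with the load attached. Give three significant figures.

V ≈ 1.15 V

At node B, R3 is in parallel with the load: R3‖R_L = 5.291 kΩ.
Below node A the resistance is R2 + (R3‖R_L) = 58.79 kΩ, so V_A = 21.2 × 58.79/97.79 = 12.75 V.
Then V_B = V_A × (R3‖R_L)/(R2 + R3‖R_L) = 12.75 × 5.291/58.79 = 1.15 V.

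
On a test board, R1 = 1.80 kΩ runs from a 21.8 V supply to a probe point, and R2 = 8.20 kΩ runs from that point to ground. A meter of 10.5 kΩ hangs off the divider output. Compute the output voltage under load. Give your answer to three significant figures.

The load sits in parallel with R2: R2‖R_L = (8.20 × 10.5) / (8.20 + 10.5) = 4.604 kΩ.
V_out = 21.8 × 4.604 / (1.80 + 4.604) = 21.8 × 4.604/6.404 = 15.7 V.

V_out ≈ 15.7 V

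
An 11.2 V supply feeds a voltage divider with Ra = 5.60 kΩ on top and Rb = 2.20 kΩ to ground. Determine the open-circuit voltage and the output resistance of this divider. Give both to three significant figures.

V_th = 3.16 V, R_th = 1.58 kΩ

V_th is the open-circuit tap voltage: 11.2 × 2.20/(5.60 + 2.20) = 3.16 V.
With the supply zeroed, Ra and Rb appear in parallel from the tap: R_th = Ra‖Rb = (5.60 × 2.20)/7.800 = 1.58 kΩ.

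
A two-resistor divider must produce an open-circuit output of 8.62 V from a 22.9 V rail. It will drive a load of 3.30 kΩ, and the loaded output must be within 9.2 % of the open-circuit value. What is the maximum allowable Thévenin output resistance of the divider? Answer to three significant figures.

R_th ≤ 334 Ω

Loading drop = R_th/(R_th + R_L) ≤ 0.0920, so R_th ≤ R_L · ε/(1−ε) = 3.30 kΩ × 0.0920/0.9080 = 334 Ω.
(Any R1, R2 with R2/(R1+R2) = 0.376 and R1‖R2 ≤ 334 Ω will meet the spec.)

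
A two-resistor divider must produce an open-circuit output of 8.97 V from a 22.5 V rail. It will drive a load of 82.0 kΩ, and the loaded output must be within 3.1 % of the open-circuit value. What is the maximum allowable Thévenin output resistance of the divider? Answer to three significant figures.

Loading drop = R_th/(R_th + R_L) ≤ 0.0310, so R_th ≤ R_L · ε/(1−ε) = 82.0 kΩ × 0.0310/0.9690 = 2.62 kΩ.

R_th ≤ 2.62 kΩ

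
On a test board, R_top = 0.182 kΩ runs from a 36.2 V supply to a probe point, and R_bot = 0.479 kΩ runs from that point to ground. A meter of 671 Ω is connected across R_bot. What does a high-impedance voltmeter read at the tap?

V_out ≈ 21.9 V

The load sits in parallel with R_bot: R_bot‖R_L = (479 × 671) / (479 + 671) = 279.5 Ω.
V_out = 36.2 × 279.5 / (182 + 279.5) = 36.2 × 279.5/461.5 = 21.9 V.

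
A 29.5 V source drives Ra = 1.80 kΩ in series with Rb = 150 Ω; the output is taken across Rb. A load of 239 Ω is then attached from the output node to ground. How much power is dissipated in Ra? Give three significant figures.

Total resistance from the source is Ra + (Rb‖R_L) = 1892 Ω, so I = 29.5/1892 Ω = 15.59 mA.
P = I²·Ra = (15.59 mA)² × 1.80 kΩ = 438 mW.

P ≈ 438 mW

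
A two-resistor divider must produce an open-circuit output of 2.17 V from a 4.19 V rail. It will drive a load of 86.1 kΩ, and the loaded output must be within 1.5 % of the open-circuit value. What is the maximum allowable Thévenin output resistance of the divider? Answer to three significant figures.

R_th ≤ 1.31 kΩ

Loading drop = R_th/(R_th + R_L) ≤ 0.0150, so R_th ≤ R_L · ε/(1−ε) = 86.1 kΩ × 0.0150/0.9850 = 1.31 kΩ.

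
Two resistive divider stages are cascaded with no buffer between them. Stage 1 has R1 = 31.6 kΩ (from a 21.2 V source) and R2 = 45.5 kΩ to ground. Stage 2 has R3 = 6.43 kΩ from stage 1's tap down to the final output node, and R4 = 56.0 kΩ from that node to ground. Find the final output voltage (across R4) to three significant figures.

V_out ≈ 8.64 V

Stage 2 presents R3+R4 = 62.43 kΩ as a load on stage 1's tap.
Stage 1's lower leg becomes R2‖(R3+R4) = 26.32 kΩ, so V_mid = 21.2 × 26.32/57.92 = 9.633 V.
Stage 2 is itself unloaded: V_out = V_mid × R4/(R3+R4) = 9.633 × 56.0/62.43 = 8.64 V.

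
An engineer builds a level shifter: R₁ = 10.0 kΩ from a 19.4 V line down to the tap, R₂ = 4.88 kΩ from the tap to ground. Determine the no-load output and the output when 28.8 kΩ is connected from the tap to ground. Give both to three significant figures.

Unloaded: 6.36 V; loaded: 5.71 V

Open-circuit: V = 19.4 × 4.88/(10.0 + 4.88) = 6.36 V.
With the load, R₂ becomes R₂‖R_L = 4.173 kΩ, so V = 19.4 × 4.173/14.17 = 5.71 V.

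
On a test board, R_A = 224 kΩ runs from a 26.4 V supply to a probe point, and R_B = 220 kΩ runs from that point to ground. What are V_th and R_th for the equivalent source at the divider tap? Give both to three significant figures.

V_th = 13.1 V, R_th = 111 kΩ

V_th is the open-circuit tap voltage: 26.4 × 220/(224 + 220) = 13.1 V.
With the supply zeroed, R_A and R_B appear in parallel from the tap: R_th = R_A‖R_B = (224 × 220)/444.0 = 111 kΩ.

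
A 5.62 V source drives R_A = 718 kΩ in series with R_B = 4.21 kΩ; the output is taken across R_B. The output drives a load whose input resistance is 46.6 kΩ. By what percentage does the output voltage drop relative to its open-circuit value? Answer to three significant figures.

Unloaded V = 5.62 × 4.21/722.2 = 0.032761 V.
Loaded: R_B‖R_L = 3.861 kΩ, giving V = 5.62 × 3.861/721.9 = 0.030061 V.
Drop = (0.032761 − 0.030061) / 0.032761 = 8.24 %.

8.24 %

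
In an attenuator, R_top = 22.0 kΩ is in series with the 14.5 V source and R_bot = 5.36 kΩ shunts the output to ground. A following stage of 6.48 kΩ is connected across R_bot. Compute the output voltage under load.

The load sits in parallel with R_bot: R_bot‖R_L = (5.36 × 6.48) / (5.36 + 6.48) = 2.934 kΩ.
V_out = 14.5 × 2.934 / (22.0 + 2.934) = 14.5 × 2.934/24.93 = 1.71 V.
(Unloaded it would have been 2.84 V.)

V_out ≈ 1.71 V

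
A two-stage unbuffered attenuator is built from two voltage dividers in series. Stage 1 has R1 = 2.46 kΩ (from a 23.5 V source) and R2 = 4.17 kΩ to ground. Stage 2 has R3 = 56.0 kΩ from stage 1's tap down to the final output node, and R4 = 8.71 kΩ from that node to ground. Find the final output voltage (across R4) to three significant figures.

Stage 2 presents R3+R4 = 64.71 kΩ as a load on stage 1's tap.
Stage 1's lower leg becomes R2‖(R3+R4) = 3.918 kΩ, so V_mid = 23.5 × 3.918/6.378 = 14.44 V.
Stage 2 is itself unloaded: V_out = V_mid × R4/(R3+R4) = 14.44 × 8.71/64.71 = 1.94 V.

V_out ≈ 1.94 V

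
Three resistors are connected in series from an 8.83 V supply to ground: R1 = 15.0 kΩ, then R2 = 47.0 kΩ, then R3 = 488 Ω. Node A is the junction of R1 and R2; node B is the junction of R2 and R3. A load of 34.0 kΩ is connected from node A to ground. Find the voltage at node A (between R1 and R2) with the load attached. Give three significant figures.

V ≈ 5.03 V

Below node A the series string R2+R3 = 47490 Ω sits in parallel with the 34000 Ω load: 19810 Ω.
V_A = 8.83 × 19810/(15000 + 19810) = 5.03 V.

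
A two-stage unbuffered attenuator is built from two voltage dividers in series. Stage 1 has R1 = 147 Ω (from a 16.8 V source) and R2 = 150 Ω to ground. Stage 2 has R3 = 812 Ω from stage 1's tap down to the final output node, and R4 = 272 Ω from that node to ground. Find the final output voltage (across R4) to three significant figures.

Stage 2 presents R3+R4 = 1084 Ω as a load on stage 1's tap.
Stage 1's lower leg becomes R2‖(R3+R4) = 131.8 Ω, so V_mid = 16.8 × 131.8/278.8 = 7.941 V.
Stage 2 is itself unloaded: V_out = V_mid × R4/(R3+R4) = 7.941 × 272/1084 = 1.99 V.

V_out ≈ 1.99 V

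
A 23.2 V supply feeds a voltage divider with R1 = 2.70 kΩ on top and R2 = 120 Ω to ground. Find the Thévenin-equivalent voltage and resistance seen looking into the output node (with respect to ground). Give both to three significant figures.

V_th is the open-circuit tap voltage: 23.2 × 120/(2700 + 120) = 0.987 V.
With the supply zeroed, R1 and R2 appear in parallel from the tap: R_th = R1‖R2 = (2700 × 120)/2820 = 115 Ω.

V_th = 0.987 V, R_th = 115 Ω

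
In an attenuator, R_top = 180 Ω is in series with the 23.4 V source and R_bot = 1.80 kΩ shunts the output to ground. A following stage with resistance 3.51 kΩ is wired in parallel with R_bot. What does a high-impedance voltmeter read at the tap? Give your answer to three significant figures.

The load sits in parallel with R_bot: R_bot‖R_L = (1800 × 3510) / (1800 + 3510) = 1190 Ω.
V_out = 23.4 × 1190 / (180 + 1190) = 23.4 × 1190/1370 = 20.3 V.

V_out ≈ 20.3 V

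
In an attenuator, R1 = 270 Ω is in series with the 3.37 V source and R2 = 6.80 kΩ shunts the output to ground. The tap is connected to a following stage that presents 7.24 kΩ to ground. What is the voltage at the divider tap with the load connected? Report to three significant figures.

The load sits in parallel with R2: R2‖R_L = (6800 × 7240) / (6800 + 7240) = 3507 Ω.
V_out = 3.37 × 3507 / (270 + 3507) = 3.37 × 3507/3777 = 3.13 V.

V_out ≈ 3.13 V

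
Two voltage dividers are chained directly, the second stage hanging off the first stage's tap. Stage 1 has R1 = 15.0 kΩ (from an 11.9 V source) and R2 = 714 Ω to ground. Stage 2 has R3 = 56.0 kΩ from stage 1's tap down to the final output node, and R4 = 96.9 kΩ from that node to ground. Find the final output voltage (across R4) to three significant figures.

V_out ≈ 0.341 V

Stage 2 presents R3+R4 = 152900 Ω as a load on stage 1's tap.
Stage 1's lower leg becomes R2‖(R3+R4) = 710.7 Ω, so V_mid = 11.9 × 710.7/15710 = 0.5383 V.
Stage 2 is itself unloaded: V_out = V_mid × R4/(R3+R4) = 0.5383 × 96900/152900 = 0.341 V.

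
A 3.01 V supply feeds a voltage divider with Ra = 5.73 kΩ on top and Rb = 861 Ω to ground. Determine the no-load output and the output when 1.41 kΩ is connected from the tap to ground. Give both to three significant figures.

Open-circuit: V = 3.01 × 861/(5730 + 861) = 0.393 V.
With the load, Rb becomes Rb‖R_L = 534.6 Ω, so V = 3.01 × 534.6/6265 = 0.257 V.

Unloaded: 0.393 V; loaded: 0.257 V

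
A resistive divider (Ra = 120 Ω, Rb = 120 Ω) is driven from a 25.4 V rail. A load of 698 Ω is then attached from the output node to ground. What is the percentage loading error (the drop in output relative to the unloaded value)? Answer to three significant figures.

The divider's output (Thévenin) resistance is Ra‖Rb = 60.00 Ω.
Fractional drop under load = R_th/(R_th + R_L) = 60.00 / (60.00 + 698) = 0.07916.
So the output falls by 7.92 %.

7.92 %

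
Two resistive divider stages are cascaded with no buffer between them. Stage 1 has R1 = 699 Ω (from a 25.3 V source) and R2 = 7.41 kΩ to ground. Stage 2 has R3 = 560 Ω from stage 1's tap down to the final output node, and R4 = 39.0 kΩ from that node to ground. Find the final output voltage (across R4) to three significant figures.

V_out ≈ 22.4 V

Stage 2 presents R3+R4 = 39560 Ω as a load on stage 1's tap.
Stage 1's lower leg becomes R2‖(R3+R4) = 6241 Ω, so V_mid = 25.3 × 6241/6940 = 22.75 V.
Stage 2 is itself unloaded: V_out = V_mid × R4/(R3+R4) = 22.75 × 39000/39560 = 22.4 V.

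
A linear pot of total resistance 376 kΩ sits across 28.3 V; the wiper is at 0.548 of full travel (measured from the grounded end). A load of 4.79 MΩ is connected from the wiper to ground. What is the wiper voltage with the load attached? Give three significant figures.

The wiper splits the pot into (1−α)R = 170.0 kΩ above and αR = 206.0 kΩ below.
Lower section ‖ load = 197.6 kΩ.
V_wiper = 28.3 × 197.6/(170.0 + 197.6) = 15.2 V.

V ≈ 15.2 V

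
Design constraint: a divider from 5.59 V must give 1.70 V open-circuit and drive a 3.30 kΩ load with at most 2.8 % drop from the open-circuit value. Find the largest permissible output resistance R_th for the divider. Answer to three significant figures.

R_th ≤ 95.1 Ω

Loading drop = R_th/(R_th + R_L) ≤ 0.0280, so R_th ≤ R_L · ε/(1−ε) = 3.30 kΩ × 0.0280/0.9720 = 95.1 Ω.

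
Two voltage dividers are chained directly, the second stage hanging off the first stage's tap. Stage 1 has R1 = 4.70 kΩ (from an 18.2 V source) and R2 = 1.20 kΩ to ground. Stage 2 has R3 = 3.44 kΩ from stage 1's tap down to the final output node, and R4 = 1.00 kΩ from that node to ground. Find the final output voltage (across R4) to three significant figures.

Stage 2 presents R3+R4 = 4.440 kΩ as a load on stage 1's tap.
Stage 1's lower leg becomes R2‖(R3+R4) = 0.9447 kΩ, so V_mid = 18.2 × 0.9447/5.645 = 3.046 V.
Stage 2 is itself unloaded: V_out = V_mid × R4/(R3+R4) = 3.046 × 1.00/4.440 = 0.686 V.

V_out ≈ 0.686 V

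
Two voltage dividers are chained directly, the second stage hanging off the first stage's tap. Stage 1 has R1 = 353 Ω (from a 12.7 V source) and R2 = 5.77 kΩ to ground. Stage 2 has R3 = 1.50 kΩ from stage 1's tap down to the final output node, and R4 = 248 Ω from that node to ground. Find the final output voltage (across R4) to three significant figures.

Stage 2 presents R3+R4 = 1748 Ω as a load on stage 1's tap.
Stage 1's lower leg becomes R2‖(R3+R4) = 1342 Ω, so V_mid = 12.7 × 1342/1695 = 10.05 V.
Stage 2 is itself unloaded: V_out = V_mid × R4/(R3+R4) = 10.05 × 248/1748 = 1.43 V.

V_out ≈ 1.43 V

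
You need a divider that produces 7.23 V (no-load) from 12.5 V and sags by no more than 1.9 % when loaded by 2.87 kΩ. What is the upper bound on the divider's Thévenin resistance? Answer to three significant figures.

Loading drop = R_th/(R_th + R_L) ≤ 0.0190, so R_th ≤ R_L · ε/(1−ε) = 2.87 kΩ × 0.0190/0.9810 = 55.6 Ω.

R_th ≤ 55.6 Ω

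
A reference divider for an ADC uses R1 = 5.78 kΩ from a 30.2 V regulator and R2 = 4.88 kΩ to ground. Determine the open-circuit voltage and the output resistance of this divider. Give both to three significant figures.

V_th = 13.8 V, R_th = 2.65 kΩ

V_th is the open-circuit tap voltage: 30.2 × 4.88/(5.78 + 4.88) = 13.8 V.
With the supply zeroed, R1 and R2 appear in parallel from the tap: R_th = R1‖R2 = (5.78 × 4.88)/10.66 = 2.65 kΩ.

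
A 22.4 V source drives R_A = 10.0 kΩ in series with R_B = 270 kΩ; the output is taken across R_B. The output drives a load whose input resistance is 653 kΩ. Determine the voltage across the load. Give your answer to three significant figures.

V_out ≈ 21.3 V

The load sits in parallel with R_B: R_B‖R_L = (270 × 653) / (270 + 653) = 191.0 kΩ.
V_out = 22.4 × 191.0 / (10.0 + 191.0) = 22.4 × 191.0/201.0 = 21.3 V.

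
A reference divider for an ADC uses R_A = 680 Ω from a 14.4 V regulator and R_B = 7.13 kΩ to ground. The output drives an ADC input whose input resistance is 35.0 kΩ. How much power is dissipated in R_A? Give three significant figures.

P ≈ 3.23 mW

Total resistance from the source is R_A + (R_B‖R_L) = 6603 Ω, so I = 14.4/6603 Ω = 2.181 mA.
P = I²·R_A = (2.181 mA)² × 680 Ω = 3.23 mW.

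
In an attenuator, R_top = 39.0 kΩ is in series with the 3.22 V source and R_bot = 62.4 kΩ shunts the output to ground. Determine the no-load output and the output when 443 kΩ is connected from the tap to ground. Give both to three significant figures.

Open-circuit: V = 3.22 × 62.4/(39.0 + 62.4) = 1.98 V.
With the load, R_bot becomes R_bot‖R_L = 54.70 kΩ, so V = 3.22 × 54.70/93.70 = 1.88 V.

Unloaded: 1.98 V; loaded: 1.88 V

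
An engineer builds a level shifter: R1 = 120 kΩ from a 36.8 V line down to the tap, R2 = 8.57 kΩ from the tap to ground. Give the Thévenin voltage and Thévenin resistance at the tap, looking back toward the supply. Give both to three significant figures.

V_th = 2.45 V, R_th = 8.00 kΩ

V_th is the open-circuit tap voltage: 36.8 × 8.57/(120 + 8.57) = 2.45 V.
With the supply zeroed, R1 and R2 appear in parallel from the tap: R_th = R1‖R2 = (120 × 8.57)/128.6 = 8.00 kΩ.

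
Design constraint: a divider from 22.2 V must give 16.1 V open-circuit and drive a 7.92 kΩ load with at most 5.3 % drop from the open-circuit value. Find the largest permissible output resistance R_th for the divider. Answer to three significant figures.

R_th ≤ 443 Ω

Loading drop = R_th/(R_th + R_L) ≤ 0.0530, so R_th ≤ R_L · ε/(1−ε) = 7.92 kΩ × 0.0530/0.9470 = 443 Ω.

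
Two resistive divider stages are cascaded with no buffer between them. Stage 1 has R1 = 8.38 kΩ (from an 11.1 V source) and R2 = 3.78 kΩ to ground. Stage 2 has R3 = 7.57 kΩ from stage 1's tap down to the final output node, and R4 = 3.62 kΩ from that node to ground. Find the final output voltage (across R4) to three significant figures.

Stage 2 presents R3+R4 = 11.19 kΩ as a load on stage 1's tap.
Stage 1's lower leg becomes R2‖(R3+R4) = 2.826 kΩ, so V_mid = 11.1 × 2.826/11.21 = 2.799 V.
Stage 2 is itself unloaded: V_out = V_mid × R4/(R3+R4) = 2.799 × 3.62/11.19 = 0.905 V.

V_out ≈ 0.905 V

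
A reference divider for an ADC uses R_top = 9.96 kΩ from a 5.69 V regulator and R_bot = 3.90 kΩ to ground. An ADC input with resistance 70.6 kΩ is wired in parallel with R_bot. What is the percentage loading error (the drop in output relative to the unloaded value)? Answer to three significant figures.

The divider's output (Thévenin) resistance is R_top‖R_bot = 2.803 kΩ.
Fractional drop under load = R_th/(R_th + R_L) = 2.803 / (2.803 + 70.6) = 0.03818.
So the output falls by 3.82 %.

3.82 %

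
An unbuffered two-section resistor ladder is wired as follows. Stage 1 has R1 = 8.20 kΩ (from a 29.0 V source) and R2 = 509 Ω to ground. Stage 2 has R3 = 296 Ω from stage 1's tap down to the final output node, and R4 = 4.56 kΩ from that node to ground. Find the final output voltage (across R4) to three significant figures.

V_out ≈ 1.45 V

Stage 2 presents R3+R4 = 4856 Ω as a load on stage 1's tap.
Stage 1's lower leg becomes R2‖(R3+R4) = 460.7 Ω, so V_mid = 29.0 × 460.7/8661 = 1.543 V.
Stage 2 is itself unloaded: V_out = V_mid × R4/(R3+R4) = 1.543 × 4560/4856 = 1.45 V.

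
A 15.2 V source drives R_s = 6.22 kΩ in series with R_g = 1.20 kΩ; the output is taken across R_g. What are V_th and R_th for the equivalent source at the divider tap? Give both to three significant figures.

V_th is the open-circuit tap voltage: 15.2 × 1.20/(6.22 + 1.20) = 2.46 V.
With the supply zeroed, R_s and R_g appear in parallel from the tap: R_th = R_s‖R_g = (6.22 × 1.20)/7.420 = 1.01 kΩ.

V_th = 2.46 V, R_th = 1.01 kΩ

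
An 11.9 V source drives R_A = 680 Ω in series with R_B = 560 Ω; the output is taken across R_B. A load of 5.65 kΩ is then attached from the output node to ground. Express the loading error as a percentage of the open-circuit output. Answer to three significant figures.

The divider's output (Thévenin) resistance is R_A‖R_B = 307.1 Ω.
Fractional drop under load = R_th/(R_th + R_L) = 307.1 / (307.1 + 5650) = 0.05155.
So the output falls by 5.16 %.

5.16 %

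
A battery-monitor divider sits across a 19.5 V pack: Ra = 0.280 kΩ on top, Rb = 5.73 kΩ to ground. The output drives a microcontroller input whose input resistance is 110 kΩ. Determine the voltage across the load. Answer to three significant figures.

V_out ≈ 18.5 V

The load sits in parallel with Rb: Rb‖R_L = (5730 × 110000) / (5730 + 110000) = 5446 Ω.
V_out = 19.5 × 5446 / (280 + 5446) = 19.5 × 5446/5726 = 18.5 V.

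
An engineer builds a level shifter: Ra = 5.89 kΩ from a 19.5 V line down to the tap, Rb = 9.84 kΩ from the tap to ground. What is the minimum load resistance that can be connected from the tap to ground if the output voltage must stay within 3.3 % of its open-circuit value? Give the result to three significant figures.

R_L(min) ≈ 108 kΩ

Output resistance R_th = Ra‖Rb = (5.89 × 9.84)/15.73 = 3.685 kΩ.
The fractional drop is R_th/(R_th + R_L); requiring this ≤ 0.0330 gives R_L ≥ R_th(1/0.0330 − 1) = 3.685 × 29.30 = 108 kΩ.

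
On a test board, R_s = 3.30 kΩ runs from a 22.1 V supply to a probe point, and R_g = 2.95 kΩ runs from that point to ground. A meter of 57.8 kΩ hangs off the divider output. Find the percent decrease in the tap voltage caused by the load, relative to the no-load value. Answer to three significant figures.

The divider's output (Thévenin) resistance is R_s‖R_g = 1.558 kΩ.
Fractional drop under load = R_th/(R_th + R_L) = 1.558 / (1.558 + 57.8) = 0.02624.
So the output falls by 2.62 %.

2.62 %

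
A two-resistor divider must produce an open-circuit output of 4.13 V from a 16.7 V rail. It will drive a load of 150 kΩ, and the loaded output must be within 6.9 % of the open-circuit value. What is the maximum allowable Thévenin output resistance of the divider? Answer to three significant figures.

R_th ≤ 11.1 kΩ

Loading drop = R_th/(R_th + R_L) ≤ 0.0690, so R_th ≤ R_L · ε/(1−ε) = 150 kΩ × 0.0690/0.9310 = 11.1 kΩ.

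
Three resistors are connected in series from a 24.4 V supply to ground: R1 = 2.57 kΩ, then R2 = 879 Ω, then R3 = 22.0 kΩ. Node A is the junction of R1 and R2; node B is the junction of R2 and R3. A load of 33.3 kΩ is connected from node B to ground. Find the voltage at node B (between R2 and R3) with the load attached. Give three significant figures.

At node B, R3 is in parallel with the load: R3‖R_L = 13250 Ω.
Below node A the resistance is R2 + (R3‖R_L) = 14130 Ω, so V_A = 24.4 × 14130/16700 = 20.64 V.
Then V_B = V_A × (R3‖R_L)/(R2 + R3‖R_L) = 20.64 × 13250/14130 = 19.4 V.

V ≈ 19.4 V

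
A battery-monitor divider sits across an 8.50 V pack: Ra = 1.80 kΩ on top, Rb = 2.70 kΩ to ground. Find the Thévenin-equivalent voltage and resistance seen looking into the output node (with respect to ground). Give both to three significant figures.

V_th = 5.10 V, R_th = 1.08 kΩ

V_th is the open-circuit tap voltage: 8.50 × 2.70/(1.80 + 2.70) = 5.10 V.
With the supply zeroed, Ra and Rb appear in parallel from the tap: R_th = Ra‖Rb = (1.80 × 2.70)/4.500 = 1.08 kΩ.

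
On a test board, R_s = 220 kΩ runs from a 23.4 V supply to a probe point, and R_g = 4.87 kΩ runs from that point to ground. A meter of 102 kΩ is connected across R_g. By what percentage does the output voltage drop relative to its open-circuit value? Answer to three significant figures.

The divider's output (Thévenin) resistance is R_s‖R_g = 4.765 kΩ.
Fractional drop under load = R_th/(R_th + R_L) = 4.765 / (4.765 + 102) = 0.04463.
So the output falls by 4.46 %.

4.46 %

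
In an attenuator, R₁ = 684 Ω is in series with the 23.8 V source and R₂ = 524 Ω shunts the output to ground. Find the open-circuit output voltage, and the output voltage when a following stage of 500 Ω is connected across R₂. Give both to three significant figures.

Open-circuit: V = 23.8 × 524/(684 + 524) = 10.3 V.
With the load, R₂ becomes R₂‖R_L = 255.9 Ω, so V = 23.8 × 255.9/939.9 = 6.48 V.

Unloaded: 10.3 V; loaded: 6.48 V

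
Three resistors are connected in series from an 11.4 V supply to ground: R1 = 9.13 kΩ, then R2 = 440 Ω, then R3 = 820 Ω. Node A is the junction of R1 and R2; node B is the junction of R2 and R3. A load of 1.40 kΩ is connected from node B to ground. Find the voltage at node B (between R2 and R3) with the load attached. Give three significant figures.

V ≈ 0.584 V

At node B, R3 is in parallel with the load: R3‖R_L = 517.1 Ω.
Below node A the resistance is R2 + (R3‖R_L) = 957.1 Ω, so V_A = 11.4 × 957.1/10090 = 1.082 V.
Then V_B = V_A × (R3‖R_L)/(R2 + R3‖R_L) = 1.082 × 517.1/957.1 = 0.584 V.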